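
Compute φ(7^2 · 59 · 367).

891576

φ(7^2) = 7^2 − 7^1 = 49 − 7 = 42.
φ(59) = 59 − 1 = 58.
φ(367) = 367 − 1 = 366.
Multiply: 42 · 58 · 366 = 891576.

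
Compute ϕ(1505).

1008

First factor: 1505 = 5 * 7 * 43.
φ(5) = 5 − 1 = 4.
φ(7) = 7 − 1 = 6.
φ(43) = 43 − 1 = 42.
φ(1505) = 4 × 6 × 42 = 1008.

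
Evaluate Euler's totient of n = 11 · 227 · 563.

φ(1405811) = 1405811 · (1 − 1/11) · (1 − 1/227) · (1 − 1/563)
       = 1405811 · 1270120/1405811 = 1270120.

1270120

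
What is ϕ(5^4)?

φ(625) = 625 · (1 − 1/5)
       = 625 · 4/5 = 500.

500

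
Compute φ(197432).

88704

197432 = 2^3 · 23 · 29 · 37.
φ(197432) = 197432 · (1 − 1/2) · (1 − 1/23) · (1 − 1/29) · (1 − 1/37)
       = 197432 · 22176/49358 = 88704.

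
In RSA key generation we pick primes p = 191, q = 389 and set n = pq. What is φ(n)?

73720

For distinct primes, φ(pq) = (p−1)(q−1) = 190 × 388 = 73720.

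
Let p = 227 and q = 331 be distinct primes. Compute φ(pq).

74580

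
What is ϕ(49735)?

First factor: 49735 = 5 * 7**3 * 29.
φ(49735) = 49735 · (1 − 1/5) · (1 − 1/7) · (1 − 1/29)
       = 49735 · 672/1015 = 32928.

32928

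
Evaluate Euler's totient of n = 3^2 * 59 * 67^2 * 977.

1501923456

φ(2328834843) = 2328834843 · (1 − 1/3) · (1 − 1/59) · (1 − 1/67) · (1 − 1/977)
       = 2328834843 · 7472256/11586243 = 1501923456.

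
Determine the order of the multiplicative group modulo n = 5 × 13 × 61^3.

10716480

φ(5) = 5 − 1 = 4.
φ(13) = 13 − 1 = 12.
φ(61^3) = 61^3 − 61^2 = 226981 − 3721 = 223260.
Multiply: 4 · 12 · 223260 = 10716480.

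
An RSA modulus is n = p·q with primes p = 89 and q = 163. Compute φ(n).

φ(14507) = 14507 · (1 − 1/89) · (1 − 1/163)
       = 14507 · 14256/14507 = 14256.

14256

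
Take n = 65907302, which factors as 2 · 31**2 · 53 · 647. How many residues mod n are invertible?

31240560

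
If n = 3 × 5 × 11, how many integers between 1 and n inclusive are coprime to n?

80

φ(165) = 165 · (1 − 1/3) · (1 − 1/5) · (1 − 1/11)
       = 165 · 80/165 = 80.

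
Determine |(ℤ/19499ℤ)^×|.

First factor: 19499 = 17 · 31 · 37.
φ(17) = 17 − 1 = 16.
φ(31) = 31 − 1 = 30.
φ(37) = 37 − 1 = 36.
Multiply: 16 · 30 · 36 = 17280.

17280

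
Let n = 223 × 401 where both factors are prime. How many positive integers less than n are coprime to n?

For distinct primes, φ(pq) = (p−1)(q−1) = 222 × 400 = 88800.

88800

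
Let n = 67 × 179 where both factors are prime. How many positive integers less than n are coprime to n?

φ(67) = 67 − 1 = 66.
φ(179) = 179 − 1 = 178.
Multiply: 66 · 178 = 11748.

11748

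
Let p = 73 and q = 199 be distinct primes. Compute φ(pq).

14256

φ(n) = (p − 1)(q − 1) = (73−1)(199−1) = 72·198 = 14256.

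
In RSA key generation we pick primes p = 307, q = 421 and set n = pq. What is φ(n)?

φ(pq) = (p−1)(q−1) = 306 · 420 = 128520.

128520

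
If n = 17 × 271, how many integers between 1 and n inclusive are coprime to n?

φ(4607) = 4607 · (1 − 1/17) · (1 − 1/271)
       = 4607 · 4320/4607 = 4320.

4320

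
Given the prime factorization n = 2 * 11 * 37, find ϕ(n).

φ(2) = 2 − 1 = 1.
φ(11) = 11 − 1 = 10.
φ(37) = 37 − 1 = 36.
Multiply: 1 · 10 · 36 = 360.

360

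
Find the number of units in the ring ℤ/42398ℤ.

18816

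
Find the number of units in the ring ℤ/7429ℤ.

Factor 7429: 7429 = 17 * 19 * 23.
φ(17) = 17 − 1 = 16.
φ(19) = 19 − 1 = 18.
φ(23) = 23 − 1 = 22.
Since φ is multiplicative, φ(7429) = 16 · 18 · 22 = 6336.

6336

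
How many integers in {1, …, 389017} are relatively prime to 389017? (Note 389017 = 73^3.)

φ(389017) = 389017 · (1 − 1/73)
       = 389017 · 72/73 = 383688.

383688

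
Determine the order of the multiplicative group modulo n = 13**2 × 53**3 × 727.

φ(13^2) = 13^1·(13−1) = 13·12 = 156.
φ(53^3) = 53^3 − 53^2 = 148877 − 2809 = 146068.
φ(727) = 727 − 1 = 726.
φ(18291474851) = 156 × 146068 × 726 = 16543077408.

16543077408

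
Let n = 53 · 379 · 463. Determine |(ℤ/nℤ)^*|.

9081072

φ(9300281) = 9300281 · (1 − 1/53) · (1 − 1/379) · (1 − 1/463)
       = 9300281 · 9081072/9300281 = 9081072.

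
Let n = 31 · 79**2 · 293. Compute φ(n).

φ(56687003) = 56687003 · (1 − 1/31) · (1 − 1/79) · (1 − 1/293)
       = 56687003 · 683280/717557 = 53979120.

53979120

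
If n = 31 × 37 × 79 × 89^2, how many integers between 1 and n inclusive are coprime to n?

φ(31) = 31 − 1 = 30.
φ(37) = 37 − 1 = 36.
φ(79) = 79 − 1 = 78.
φ(89^2) = 89^2 − 89^1 = 7921 − 89 = 7832.
Multiply: 30 · 36 · 78 · 7832 = 659767680.

659767680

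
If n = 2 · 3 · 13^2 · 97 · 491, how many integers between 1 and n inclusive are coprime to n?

φ(48293778) = 48293778 · (1 − 1/2) · (1 − 1/3) · (1 − 1/13) · (1 − 1/97) · (1 − 1/491)
       = 48293778 · 1128960/3714906 = 14676480.

14676480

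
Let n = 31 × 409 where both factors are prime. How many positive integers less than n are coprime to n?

For distinct primes, φ(pq) = (p−1)(q−1) = 30 × 408 = 12240.

12240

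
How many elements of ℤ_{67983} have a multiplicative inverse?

40320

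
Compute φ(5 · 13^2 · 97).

φ(5) = 5 − 1 = 4.
φ(13^2) = 13^1·(13−1) = 13·12 = 156.
φ(97) = 97 − 1 = 96.
Since φ is multiplicative, φ(81965) = 4 · 156 · 96 = 59904.

59904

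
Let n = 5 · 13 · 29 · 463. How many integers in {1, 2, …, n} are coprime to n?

φ(5) = 5 − 1 = 4.
φ(13) = 13 − 1 = 12.
φ(29) = 29 − 1 = 28.
φ(463) = 463 − 1 = 462.
φ(872755) = 4 × 12 × 28 × 462 = 620928.

620928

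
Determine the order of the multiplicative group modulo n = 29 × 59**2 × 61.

5748960

φ(6157889) = 6157889 · (1 − 1/29) · (1 − 1/59) · (1 − 1/61)
       = 6157889 · 97440/104371 = 5748960.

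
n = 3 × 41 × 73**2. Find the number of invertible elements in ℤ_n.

φ(3) = 3 − 1 = 2.
φ(41) = 41 − 1 = 40.
φ(73^2) = 73^1·(73−1) = 73·72 = 5256.
Multiply: 2 · 40 · 5256 = 420480.

420480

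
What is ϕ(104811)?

Factor 104811: 104811 = 3 · 7**2 · 23 · 31.
φ(3) = 3 − 1 = 2.
φ(7^2) = 7^1·(7−1) = 7·6 = 42.
φ(23) = 23 − 1 = 22.
φ(31) = 31 − 1 = 30.
Since φ is multiplicative, φ(104811) = 2 · 42 · 22 · 30 = 55440.

55440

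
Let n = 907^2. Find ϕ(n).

821742

φ(907^2) = 907^1·(907−1) = 907·906 = 821742.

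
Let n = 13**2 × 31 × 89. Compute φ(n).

411840

φ(466271) = 466271 · (1 − 1/13) · (1 − 1/31) · (1 − 1/89)
       = 466271 · 31680/35867 = 411840.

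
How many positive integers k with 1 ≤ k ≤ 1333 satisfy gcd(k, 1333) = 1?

1260

Prime factorization: 1333 = 31 * 43.
φ(1333) = 1333 · (1 − 1/31) · (1 − 1/43)
       = 1333 · 1260/1333 = 1260.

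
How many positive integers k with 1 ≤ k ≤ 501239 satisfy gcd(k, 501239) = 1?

427680

501239 = 19 × 23 × 31 × 37.
φ(19) = 19 − 1 = 18.
φ(23) = 23 − 1 = 22.
φ(31) = 31 − 1 = 30.
φ(37) = 37 − 1 = 36.
Multiply: 18 · 22 · 30 · 36 = 427680.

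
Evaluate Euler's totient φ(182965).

133056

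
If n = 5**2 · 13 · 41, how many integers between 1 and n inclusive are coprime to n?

φ(5^2) = 5^1·(5−1) = 5·4 = 20.
φ(13) = 13 − 1 = 12.
φ(41) = 41 − 1 = 40.
Since φ is multiplicative, φ(13325) = 20 · 12 · 40 = 9600.

9600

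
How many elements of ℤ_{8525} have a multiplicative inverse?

6000

Factor 8525: 8525 = 5^2 * 11 * 31.
φ(8525) = 8525 · (1 − 1/5) · (1 − 1/11) · (1 − 1/31)
       = 8525 · 1200/1705 = 6000.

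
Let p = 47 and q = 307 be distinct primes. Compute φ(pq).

14076

φ(pq) = (p−1)(q−1) = 46 · 306 = 14076.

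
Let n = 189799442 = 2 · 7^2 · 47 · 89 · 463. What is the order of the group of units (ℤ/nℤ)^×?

78547392

φ(189799442) = 189799442 · (1 − 1/2) · (1 − 1/7) · (1 − 1/47) · (1 − 1/89) · (1 − 1/463)
       = 189799442 · 11221056/27114206 = 78547392.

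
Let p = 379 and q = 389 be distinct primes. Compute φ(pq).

146664

φ(379) = 379 − 1 = 378.
φ(389) = 389 − 1 = 388.
Since φ is multiplicative, φ(147431) = 378 · 388 = 146664.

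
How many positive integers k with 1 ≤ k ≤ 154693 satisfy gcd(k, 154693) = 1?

117600

Factor 154693: 154693 = 7^3 × 11 × 41.
φ(154693) = 154693 · (1 − 1/7) · (1 − 1/11) · (1 − 1/41)
       = 154693 · 2400/3157 = 117600.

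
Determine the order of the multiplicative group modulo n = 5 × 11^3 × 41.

193600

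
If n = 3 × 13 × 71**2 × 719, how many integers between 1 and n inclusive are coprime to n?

85643040

φ(3) = 3 − 1 = 2.
φ(13) = 13 − 1 = 12.
φ(71^2) = 71^2 − 71^1 = 5041 − 71 = 4970.
φ(719) = 719 − 1 = 718.
φ(141354681) = 2 × 12 × 4970 × 718 = 85643040.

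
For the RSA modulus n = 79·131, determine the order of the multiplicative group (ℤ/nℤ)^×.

10140

For distinct primes, φ(pq) = (p−1)(q−1) = 78 × 130 = 10140.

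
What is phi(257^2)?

65792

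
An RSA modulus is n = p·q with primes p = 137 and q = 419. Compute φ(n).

φ(137) = 137 − 1 = 136.
φ(419) = 419 − 1 = 418.
φ(57403) = 136 × 418 = 56848.

56848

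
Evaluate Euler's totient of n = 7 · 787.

φ(5509) = 5509 · (1 − 1/7) · (1 − 1/787)
       = 5509 · 4716/5509 = 4716.

4716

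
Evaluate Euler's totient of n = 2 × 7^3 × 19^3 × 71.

φ(2) = 2 − 1 = 1.
φ(7^3) = 7^3 − 7^2 = 343 − 49 = 294.
φ(19^3) = 19^2·(19−1) = 361·18 = 6498.
φ(71) = 71 − 1 = 70.
Since φ is multiplicative, φ(334074454) = 1 · 294 · 6498 · 70 = 133728840.

133728840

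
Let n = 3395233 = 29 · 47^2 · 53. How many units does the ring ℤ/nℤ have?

3147872

φ(3395233) = 3395233 · (1 − 1/29) · (1 − 1/47) · (1 − 1/53)
       = 3395233 · 66976/72239 = 3147872.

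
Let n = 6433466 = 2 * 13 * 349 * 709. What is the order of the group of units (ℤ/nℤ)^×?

φ(6433466) = 6433466 · (1 − 1/2) · (1 − 1/13) · (1 − 1/349) · (1 − 1/709)
       = 6433466 · 2956608/6433466 = 2956608.

2956608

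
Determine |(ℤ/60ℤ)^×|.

First factor: 60 = 2^2 · 3 · 5.
φ(60) = 60 · (1 − 1/2) · (1 − 1/3) · (1 − 1/5)
       = 60 · 8/30 = 16.

16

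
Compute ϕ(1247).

Prime factorization: 1247 = 29 × 43.
φ(29) = 29 − 1 = 28.
φ(43) = 43 − 1 = 42.
Since φ is multiplicative, φ(1247) = 28 · 42 = 1176.

1176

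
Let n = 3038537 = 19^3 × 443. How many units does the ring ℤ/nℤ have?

φ(3038537) = 3038537 · (1 − 1/19) · (1 − 1/443)
       = 3038537 · 7956/8417 = 2872116.

2872116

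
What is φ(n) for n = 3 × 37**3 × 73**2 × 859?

φ(695609189949) = 695609189949 · (1 − 1/3) · (1 − 1/37) · (1 − 1/73) · (1 − 1/859)
       = 695609189949 · 4447872/6960477 = 444506984064.

444506984064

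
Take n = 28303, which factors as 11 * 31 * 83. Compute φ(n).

φ(28303) = 28303 · (1 − 1/11) · (1 − 1/31) · (1 − 1/83)
       = 28303 · 24600/28303 = 24600.

24600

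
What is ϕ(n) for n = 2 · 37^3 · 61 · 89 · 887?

φ(487841373038) = 487841373038 · (1 − 1/2) · (1 − 1/37) · (1 − 1/61) · (1 − 1/89) · (1 − 1/887)
       = 487841373038 · 168410880/356348702 = 230554494720.

230554494720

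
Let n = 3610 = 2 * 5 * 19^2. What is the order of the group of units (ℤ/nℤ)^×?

1368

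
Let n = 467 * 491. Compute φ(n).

228340

φ(229297) = 229297 · (1 − 1/467) · (1 − 1/491)
       = 229297 · 228340/229297 = 228340.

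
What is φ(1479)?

896

Prime factorization: 1479 = 3 × 17 × 29.
φ(1479) = 1479 · (1 − 1/3) · (1 − 1/17) · (1 − 1/29)
       = 1479 · 896/1479 = 896.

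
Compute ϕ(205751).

145152

Prime factorization: 205751 = 7**2 · 13 · 17 · 19.
φ(205751) = 205751 · (1 − 1/7) · (1 − 1/13) · (1 − 1/17) · (1 − 1/19)
       = 205751 · 20736/29393 = 145152.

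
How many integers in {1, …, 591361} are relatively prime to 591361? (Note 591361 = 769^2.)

590592

φ(591361) = 591361 · (1 − 1/769)
       = 591361 · 768/769 = 590592.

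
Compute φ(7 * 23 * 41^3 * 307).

φ(7) = 7 − 1 = 6.
φ(23) = 23 − 1 = 22.
φ(41^3) = 41^2·(41−1) = 1681·40 = 67240.
φ(307) = 307 − 1 = 306.
Multiply: 6 · 22 · 67240 · 306 = 2715958080.

2715958080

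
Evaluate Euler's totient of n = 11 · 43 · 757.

φ(11) = 11 − 1 = 10.
φ(43) = 43 − 1 = 42.
φ(757) = 757 − 1 = 756.
φ(358061) = 10 × 42 × 756 = 317520.

317520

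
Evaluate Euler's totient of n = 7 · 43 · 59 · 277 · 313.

φ(7) = 7 − 1 = 6.
φ(43) = 43 − 1 = 42.
φ(59) = 59 − 1 = 58.
φ(277) = 277 − 1 = 276.
φ(313) = 313 − 1 = 312.
φ(1539723059) = 6 × 42 × 58 × 276 × 312 = 1258612992.

1258612992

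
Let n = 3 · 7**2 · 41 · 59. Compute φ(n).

194880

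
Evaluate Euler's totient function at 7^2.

φ(7^2) = 7^2 − 7^1 = 49 − 7 = 42.

42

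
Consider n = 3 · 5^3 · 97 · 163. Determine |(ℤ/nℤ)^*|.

φ(3) = 3 − 1 = 2.
φ(5^3) = 5^3 − 5^2 = 125 − 25 = 100.
φ(97) = 97 − 1 = 96.
φ(163) = 163 − 1 = 162.
Multiply: 2 · 100 · 96 · 162 = 3110400.

3110400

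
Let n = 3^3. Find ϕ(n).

φ(3^3) = 3^2·(3−1) = 9·2 = 18.

18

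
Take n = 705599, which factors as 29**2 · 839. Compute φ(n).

φ(29^2) = 29^1·(29−1) = 29·28 = 812.
φ(839) = 839 − 1 = 838.
Multiply: 812 · 838 = 680456.

680456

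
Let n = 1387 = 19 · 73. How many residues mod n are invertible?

φ(1387) = 1387 · (1 − 1/19) · (1 − 1/73)
       = 1387 · 1296/1387 = 1296.

1296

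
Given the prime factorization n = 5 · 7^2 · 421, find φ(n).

70560

φ(103145) = 103145 · (1 − 1/5) · (1 − 1/7) · (1 − 1/421)
       = 103145 · 10080/14735 = 70560.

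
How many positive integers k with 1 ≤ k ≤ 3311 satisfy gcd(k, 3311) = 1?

2520

First factor: 3311 = 7 × 11 × 43.
φ(3311) = 3311 · (1 − 1/7) · (1 − 1/11) · (1 − 1/43)
       = 3311 · 2520/3311 = 2520.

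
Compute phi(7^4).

2058

φ(7^4) = 7^3·(7−1) = 343·6 = 2058.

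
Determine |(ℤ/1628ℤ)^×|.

Prime factorization: 1628 = 2**2 · 11 · 37.
φ(2^2) = 2^2 − 2^1 = 4 − 2 = 2.
φ(11) = 11 − 1 = 10.
φ(37) = 37 − 1 = 36.
Multiply: 2 · 10 · 36 = 720.

720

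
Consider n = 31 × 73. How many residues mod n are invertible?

2160

φ(2263) = 2263 · (1 − 1/31) · (1 − 1/73)
       = 2263 · 2160/2263 = 2160.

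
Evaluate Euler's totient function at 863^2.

φ(863^2) = 863^1·(863−1) = 863·862 = 743906.

743906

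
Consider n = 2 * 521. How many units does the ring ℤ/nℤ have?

520

φ(2) = 2 − 1 = 1.
φ(521) = 521 − 1 = 520.
Multiply: 1 · 520 = 520.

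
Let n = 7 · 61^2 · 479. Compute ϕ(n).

10496880

φ(7) = 7 − 1 = 6.
φ(61^2) = 61^2 − 61^1 = 3721 − 61 = 3660.
φ(479) = 479 − 1 = 478.
Multiply: 6 · 3660 · 478 = 10496880.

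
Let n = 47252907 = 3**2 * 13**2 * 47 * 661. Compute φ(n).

28416960

φ(3^2) = 3^1·(3−1) = 3·2 = 6.
φ(13^2) = 13^2 − 13^1 = 169 − 13 = 156.
φ(47) = 47 − 1 = 46.
φ(661) = 661 − 1 = 660.
φ(47252907) = 6 × 156 × 46 × 660 = 28416960.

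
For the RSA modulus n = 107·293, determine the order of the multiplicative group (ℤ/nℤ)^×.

φ(107) = 107 − 1 = 106.
φ(293) = 293 − 1 = 292.
Since φ is multiplicative, φ(31351) = 106 · 292 = 30952.

30952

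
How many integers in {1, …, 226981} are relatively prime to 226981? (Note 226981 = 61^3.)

φ(226981) = 226981 · (1 − 1/61)
       = 226981 · 60/61 = 223260.

223260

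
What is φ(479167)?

403200

Factor 479167: 479167 = 13 * 29 * 31 * 41.
φ(479167) = 479167 · (1 − 1/13) · (1 − 1/29) · (1 − 1/31) · (1 − 1/41)
       = 479167 · 403200/479167 = 403200.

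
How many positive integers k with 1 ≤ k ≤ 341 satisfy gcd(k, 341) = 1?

300

Prime factorization: 341 = 11 · 31.
φ(341) = 341 · (1 − 1/11) · (1 − 1/31)
       = 341 · 300/341 = 300.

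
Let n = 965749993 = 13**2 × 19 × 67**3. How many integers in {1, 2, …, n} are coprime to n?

φ(965749993) = 965749993 · (1 − 1/13) · (1 − 1/19) · (1 − 1/67)
       = 965749993 · 14256/16549 = 831937392.

831937392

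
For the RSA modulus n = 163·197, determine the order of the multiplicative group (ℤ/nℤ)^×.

For distinct primes, φ(pq) = (p−1)(q−1) = 162 × 196 = 31752.

31752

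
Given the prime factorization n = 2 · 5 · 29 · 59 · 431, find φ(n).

φ(7374410) = 7374410 · (1 − 1/2) · (1 − 1/5) · (1 − 1/29) · (1 − 1/59) · (1 − 1/431)
       = 7374410 · 2793280/7374410 = 2793280.

2793280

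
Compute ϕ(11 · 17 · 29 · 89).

394240

φ(482647) = 482647 · (1 − 1/11) · (1 − 1/17) · (1 − 1/29) · (1 − 1/89)
       = 482647 · 394240/482647 = 394240.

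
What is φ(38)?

Prime factorization: 38 = 2 × 19.
φ(38) = 38 · (1 − 1/2) · (1 − 1/19)
       = 38 · 18/38 = 18.

18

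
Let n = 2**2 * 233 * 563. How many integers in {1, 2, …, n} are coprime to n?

φ(524716) = 524716 · (1 − 1/2) · (1 − 1/233) · (1 − 1/563)
       = 524716 · 130384/262358 = 260768.

260768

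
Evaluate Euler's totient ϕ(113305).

Factor 113305: 113305 = 5 × 17 × 31 × 43.
φ(113305) = 113305 · (1 − 1/5) · (1 − 1/17) · (1 − 1/31) · (1 − 1/43)
       = 113305 · 80640/113305 = 80640.

80640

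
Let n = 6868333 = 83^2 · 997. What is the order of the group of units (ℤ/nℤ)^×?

6778776

φ(83^2) = 83^1·(83−1) = 83·82 = 6806.
φ(997) = 997 − 1 = 996.
φ(6868333) = 6806 × 996 = 6778776.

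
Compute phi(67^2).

φ(4489) = 4489 · (1 − 1/67)
       = 4489 · 66/67 = 4422.

4422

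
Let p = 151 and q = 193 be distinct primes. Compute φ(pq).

φ(151) = 151 − 1 = 150.
φ(193) = 193 − 1 = 192.
Since φ is multiplicative, φ(29143) = 150 · 192 = 28800.

28800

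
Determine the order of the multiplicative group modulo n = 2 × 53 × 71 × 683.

2482480

φ(2) = 2 − 1 = 1.
φ(53) = 53 − 1 = 52.
φ(71) = 71 − 1 = 70.
φ(683) = 683 − 1 = 682.
Multiply: 1 · 52 · 70 · 682 = 2482480.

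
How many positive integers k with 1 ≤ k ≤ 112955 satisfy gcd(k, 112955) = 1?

80640

First factor: 112955 = 5 · 19 · 29 · 41.
φ(5) = 5 − 1 = 4.
φ(19) = 19 − 1 = 18.
φ(29) = 29 − 1 = 28.
φ(41) = 41 − 1 = 40.
Since φ is multiplicative, φ(112955) = 4 · 18 · 28 · 40 = 80640.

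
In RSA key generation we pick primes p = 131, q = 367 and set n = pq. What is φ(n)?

47580

φ(pq) = (p−1)(q−1) = 130 · 366 = 47580.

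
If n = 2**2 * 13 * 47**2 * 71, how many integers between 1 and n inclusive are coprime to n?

φ(2^2) = 2^2 − 2^1 = 4 − 2 = 2.
φ(13) = 13 − 1 = 12.
φ(47^2) = 47^1·(47−1) = 47·46 = 2162.
φ(71) = 71 − 1 = 70.
Since φ is multiplicative, φ(8155628) = 2 · 12 · 2162 · 70 = 3632160.

3632160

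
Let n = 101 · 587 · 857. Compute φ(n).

φ(101) = 101 − 1 = 100.
φ(587) = 587 − 1 = 586.
φ(857) = 857 − 1 = 856.
Multiply: 100 · 586 · 856 = 50161600.

50161600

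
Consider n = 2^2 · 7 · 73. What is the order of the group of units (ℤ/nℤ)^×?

φ(2044) = 2044 · (1 − 1/2) · (1 − 1/7) · (1 − 1/73)
       = 2044 · 432/1022 = 864.

864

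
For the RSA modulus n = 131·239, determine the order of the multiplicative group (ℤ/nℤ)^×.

30940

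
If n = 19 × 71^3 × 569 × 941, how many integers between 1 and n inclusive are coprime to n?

φ(3641082647561) = 3641082647561 · (1 − 1/19) · (1 − 1/71) · (1 − 1/569) · (1 − 1/941)
       = 3641082647561 · 672739200/722293721 = 3391278307200.

3391278307200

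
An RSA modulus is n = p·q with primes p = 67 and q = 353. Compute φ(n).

23232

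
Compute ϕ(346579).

290304

First factor: 346579 = 17 · 19 · 29 · 37.
φ(346579) = 346579 · (1 − 1/17) · (1 − 1/19) · (1 − 1/29) · (1 − 1/37)
       = 346579 · 290304/346579 = 290304.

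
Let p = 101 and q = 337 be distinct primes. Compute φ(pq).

φ(n) = (p − 1)(q − 1) = (101−1)(337−1) = 100·336 = 33600.

33600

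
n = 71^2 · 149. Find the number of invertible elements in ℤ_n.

φ(71^2) = 71^2 − 71^1 = 5041 − 71 = 4970.
φ(149) = 149 − 1 = 148.
φ(751109) = 4970 × 148 = 735560.

735560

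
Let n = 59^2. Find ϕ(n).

3422

φ(59^2) = 59^1·(59−1) = 59·58 = 3422.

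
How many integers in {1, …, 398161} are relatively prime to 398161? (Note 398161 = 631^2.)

φ(631^2) = 631^1·(631−1) = 631·630 = 397530.

397530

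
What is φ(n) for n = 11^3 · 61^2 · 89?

389716800

φ(440785939) = 440785939 · (1 − 1/11) · (1 − 1/61) · (1 − 1/89)
       = 440785939 · 52800/59719 = 389716800.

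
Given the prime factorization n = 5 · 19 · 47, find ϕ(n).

φ(4465) = 4465 · (1 − 1/5) · (1 − 1/19) · (1 − 1/47)
       = 4465 · 3312/4465 = 3312.

3312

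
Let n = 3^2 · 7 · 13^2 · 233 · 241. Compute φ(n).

φ(597860991) = 597860991 · (1 − 1/3) · (1 − 1/7) · (1 − 1/13) · (1 − 1/233) · (1 − 1/241)
       = 597860991 · 8017920/15329769 = 312698880.

312698880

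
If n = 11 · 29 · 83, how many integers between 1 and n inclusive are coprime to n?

φ(11) = 11 − 1 = 10.
φ(29) = 29 − 1 = 28.
φ(83) = 83 − 1 = 82.
Since φ is multiplicative, φ(26477) = 10 · 28 · 82 = 22960.

22960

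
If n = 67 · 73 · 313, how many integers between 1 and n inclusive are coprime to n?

φ(67) = 67 − 1 = 66.
φ(73) = 73 − 1 = 72.
φ(313) = 313 − 1 = 312.
Multiply: 66 · 72 · 312 = 1482624.

1482624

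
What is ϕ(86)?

42

First factor: 86 = 2 * 43.
φ(2) = 2 − 1 = 1.
φ(43) = 43 − 1 = 42.
Multiply: 1 · 42 = 42.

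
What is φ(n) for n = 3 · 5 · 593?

φ(3) = 3 − 1 = 2.
φ(5) = 5 − 1 = 4.
φ(593) = 593 − 1 = 592.
φ(8895) = 2 × 4 × 592 = 4736.

4736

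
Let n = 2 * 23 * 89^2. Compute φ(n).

172304

φ(2) = 2 − 1 = 1.
φ(23) = 23 − 1 = 22.
φ(89^2) = 89^1·(89−1) = 89·88 = 7832.
Since φ is multiplicative, φ(364366) = 1 · 22 · 7832 = 172304.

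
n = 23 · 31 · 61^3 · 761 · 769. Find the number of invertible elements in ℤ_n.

φ(23) = 23 − 1 = 22.
φ(31) = 31 − 1 = 30.
φ(61^3) = 61^2·(61−1) = 3721·60 = 223260.
φ(761) = 761 − 1 = 760.
φ(769) = 769 − 1 = 768.
Multiply: 22 · 30 · 223260 · 760 · 768 = 86006181888000.

86006181888000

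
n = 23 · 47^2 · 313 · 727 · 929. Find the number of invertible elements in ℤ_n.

9998101960704

φ(10740339617353) = 10740339617353 · (1 − 1/23) · (1 − 1/47) · (1 − 1/313) · (1 − 1/727) · (1 − 1/929)
       = 10740339617353 · 212725573632/228517864199 = 9998101960704.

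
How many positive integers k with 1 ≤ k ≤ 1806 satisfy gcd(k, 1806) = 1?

Factor 1806: 1806 = 2 · 3 · 7 · 43.
φ(2) = 2 − 1 = 1.
φ(3) = 3 − 1 = 2.
φ(7) = 7 − 1 = 6.
φ(43) = 43 − 1 = 42.
Since φ is multiplicative, φ(1806) = 1 · 2 · 6 · 42 = 504.

504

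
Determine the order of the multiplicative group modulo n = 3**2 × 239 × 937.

1336608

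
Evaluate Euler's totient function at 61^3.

φ(226981) = 226981 · (1 − 1/61)
       = 226981 · 60/61 = 223260.

223260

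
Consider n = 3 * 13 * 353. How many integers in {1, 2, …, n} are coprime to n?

8448

φ(13767) = 13767 · (1 − 1/3) · (1 − 1/13) · (1 − 1/353)
       = 13767 · 8448/13767 = 8448.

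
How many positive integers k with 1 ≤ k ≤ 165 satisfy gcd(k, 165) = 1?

165 = 3 · 5 · 11.
φ(165) = 165 · (1 − 1/3) · (1 − 1/5) · (1 − 1/11)
       = 165 · 80/165 = 80.

80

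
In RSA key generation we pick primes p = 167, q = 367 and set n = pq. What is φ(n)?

60756

φ(pq) = (p−1)(q−1) = 166 · 366 = 60756.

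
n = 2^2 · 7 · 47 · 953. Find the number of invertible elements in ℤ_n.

φ(2^2) = 2^2 − 2^1 = 4 − 2 = 2.
φ(7) = 7 − 1 = 6.
φ(47) = 47 − 1 = 46.
φ(953) = 953 − 1 = 952.
Since φ is multiplicative, φ(1254148) = 2 · 6 · 46 · 952 = 525504.

525504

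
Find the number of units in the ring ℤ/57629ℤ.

46800

Prime factorization: 57629 = 11 × 13**2 × 31.
φ(57629) = 57629 · (1 − 1/11) · (1 − 1/13) · (1 − 1/31)
       = 57629 · 3600/4433 = 46800.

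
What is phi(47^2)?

φ(2209) = 2209 · (1 − 1/47)
       = 2209 · 46/47 = 2162.

2162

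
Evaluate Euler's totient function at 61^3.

φ(226981) = 226981 · (1 − 1/61)
       = 226981 · 60/61 = 223260.

223260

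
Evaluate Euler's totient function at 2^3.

4

φ(8) = 8 · (1 − 1/2)
       = 8 · 1/2 = 4.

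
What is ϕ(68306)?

26880

Prime factorization: 68306 = 2 · 7**2 · 17 · 41.
φ(68306) = 68306 · (1 − 1/2) · (1 − 1/7) · (1 − 1/17) · (1 − 1/41)
       = 68306 · 3840/9758 = 26880.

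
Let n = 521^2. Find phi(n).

270920

φ(521^2) = 521^1·(521−1) = 521·520 = 270920.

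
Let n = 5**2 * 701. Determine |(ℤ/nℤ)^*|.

14000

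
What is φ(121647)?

73920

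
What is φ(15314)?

First factor: 15314 = 2 * 13 * 19 * 31.
φ(2) = 2 − 1 = 1.
φ(13) = 13 − 1 = 12.
φ(19) = 19 − 1 = 18.
φ(31) = 31 − 1 = 30.
Multiply: 1 · 12 · 18 · 30 = 6480.

6480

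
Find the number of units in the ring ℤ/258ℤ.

84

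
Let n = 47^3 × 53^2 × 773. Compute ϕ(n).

φ(47^3) = 47^3 − 47^2 = 103823 − 2209 = 101614.
φ(53^2) = 53^2 − 53^1 = 2809 − 53 = 2756.
φ(773) = 773 − 1 = 772.
φ(225436797811) = 101614 × 2756 × 772 = 216197198048.

216197198048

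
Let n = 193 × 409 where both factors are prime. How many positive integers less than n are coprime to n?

78336

φ(n) = (p − 1)(q − 1) = (193−1)(409−1) = 192·408 = 78336.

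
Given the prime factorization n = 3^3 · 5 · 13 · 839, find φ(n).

724032

φ(3^3) = 3^2·(3−1) = 9·2 = 18.
φ(5) = 5 − 1 = 4.
φ(13) = 13 − 1 = 12.
φ(839) = 839 − 1 = 838.
Since φ is multiplicative, φ(1472445) = 18 · 4 · 12 · 838 = 724032.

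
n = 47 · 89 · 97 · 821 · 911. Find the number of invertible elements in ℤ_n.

289979289600

φ(47) = 47 − 1 = 46.
φ(89) = 89 − 1 = 88.
φ(97) = 97 − 1 = 96.
φ(821) = 821 − 1 = 820.
φ(911) = 911 − 1 = 910.
Since φ is multiplicative, φ(303473751181) = 46 · 88 · 96 · 820 · 910 = 289979289600.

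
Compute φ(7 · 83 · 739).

363096

φ(7) = 7 − 1 = 6.
φ(83) = 83 − 1 = 82.
φ(739) = 739 − 1 = 738.
φ(429359) = 6 × 82 × 738 = 363096.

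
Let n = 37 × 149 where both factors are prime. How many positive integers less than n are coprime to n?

5328

φ(5513) = 5513 · (1 − 1/37) · (1 − 1/149)
       = 5513 · 5328/5513 = 5328.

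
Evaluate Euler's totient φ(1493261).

1108800

First factor: 1493261 = 7 × 11^2 × 41 × 43.
φ(1493261) = 1493261 · (1 − 1/7) · (1 − 1/11) · (1 − 1/41) · (1 − 1/43)
       = 1493261 · 100800/135751 = 1108800.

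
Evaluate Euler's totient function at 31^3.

28830

φ(31^3) = 31^3 − 31^2 = 29791 − 961 = 28830.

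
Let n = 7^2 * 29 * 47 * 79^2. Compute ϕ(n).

φ(416817667) = 416817667 · (1 − 1/7) · (1 − 1/29) · (1 − 1/47) · (1 − 1/79)
       = 416817667 · 602784/753739 = 333339552.

333339552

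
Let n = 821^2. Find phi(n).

673220

φ(821^2) = 821^2 − 821^1 = 674041 − 821 = 673220.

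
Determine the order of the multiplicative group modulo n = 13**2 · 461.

71760

φ(77909) = 77909 · (1 − 1/13) · (1 − 1/461)
       = 77909 · 5520/5993 = 71760.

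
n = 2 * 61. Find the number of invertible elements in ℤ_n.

φ(122) = 122 · (1 − 1/2) · (1 − 1/61)
       = 122 · 60/122 = 60.

60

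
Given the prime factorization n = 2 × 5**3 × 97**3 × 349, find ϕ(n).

31433587200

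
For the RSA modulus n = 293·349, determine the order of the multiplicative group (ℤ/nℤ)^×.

φ(pq) = (p−1)(q−1) = 292 · 348 = 101616.

101616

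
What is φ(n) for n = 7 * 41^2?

9840

φ(11767) = 11767 · (1 − 1/7) · (1 − 1/41)
       = 11767 · 240/287 = 9840.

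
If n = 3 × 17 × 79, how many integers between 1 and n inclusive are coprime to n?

φ(4029) = 4029 · (1 − 1/3) · (1 − 1/17) · (1 − 1/79)
       = 4029 · 2496/4029 = 2496.

2496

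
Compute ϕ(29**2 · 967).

784392

φ(29^2) = 29^2 − 29^1 = 841 − 29 = 812.
φ(967) = 967 − 1 = 966.
Since φ is multiplicative, φ(813247) = 812 · 966 = 784392.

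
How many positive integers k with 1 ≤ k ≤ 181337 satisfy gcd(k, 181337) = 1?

157248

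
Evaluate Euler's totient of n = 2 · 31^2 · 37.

33480

φ(71114) = 71114 · (1 − 1/2) · (1 − 1/31) · (1 − 1/37)
       = 71114 · 1080/2294 = 33480.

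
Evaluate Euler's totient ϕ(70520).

26880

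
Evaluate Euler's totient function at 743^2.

φ(743^2) = 743^2 − 743^1 = 552049 − 743 = 551306.

551306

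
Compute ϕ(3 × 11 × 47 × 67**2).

4068240

φ(3) = 3 − 1 = 2.
φ(11) = 11 − 1 = 10.
φ(47) = 47 − 1 = 46.
φ(67^2) = 67^1·(67−1) = 67·66 = 4422.
Since φ is multiplicative, φ(6962439) = 2 · 10 · 46 · 4422 = 4068240.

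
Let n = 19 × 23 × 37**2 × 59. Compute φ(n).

30593376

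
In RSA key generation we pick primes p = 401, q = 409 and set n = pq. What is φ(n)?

φ(401) = 401 − 1 = 400.
φ(409) = 409 − 1 = 408.
Multiply: 400 · 408 = 163200.

163200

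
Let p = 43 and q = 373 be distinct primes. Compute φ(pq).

15624

φ(n) = (p − 1)(q − 1) = (43−1)(373−1) = 42·372 = 15624.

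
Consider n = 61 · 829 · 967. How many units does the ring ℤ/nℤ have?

47990880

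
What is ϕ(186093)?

186093 = 3^2 * 23 * 29 * 31.
φ(186093) = 186093 · (1 − 1/3) · (1 − 1/23) · (1 − 1/29) · (1 − 1/31)
       = 186093 · 36960/62031 = 110880.

110880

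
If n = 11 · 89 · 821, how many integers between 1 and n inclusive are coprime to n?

721600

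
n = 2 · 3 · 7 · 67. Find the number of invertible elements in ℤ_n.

φ(2) = 2 − 1 = 1.
φ(3) = 3 − 1 = 2.
φ(7) = 7 − 1 = 6.
φ(67) = 67 − 1 = 66.
Multiply: 1 · 2 · 6 · 66 = 792.

792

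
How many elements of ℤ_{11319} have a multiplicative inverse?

5880

Prime factorization: 11319 = 3 · 7^3 · 11.
φ(3) = 3 − 1 = 2.
φ(7^3) = 7^2·(7−1) = 49·6 = 294.
φ(11) = 11 − 1 = 10.
φ(11319) = 2 × 294 × 10 = 5880.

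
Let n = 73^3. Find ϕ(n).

φ(389017) = 389017 · (1 − 1/73)
       = 389017 · 72/73 = 383688.

383688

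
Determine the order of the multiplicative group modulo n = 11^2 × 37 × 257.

1013760

φ(1150589) = 1150589 · (1 − 1/11) · (1 − 1/37) · (1 − 1/257)
       = 1150589 · 92160/104599 = 1013760.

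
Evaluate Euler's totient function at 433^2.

187056

φ(433^2) = 433^2 − 433^1 = 187489 − 433 = 187056.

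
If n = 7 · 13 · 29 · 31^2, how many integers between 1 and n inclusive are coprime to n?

φ(2536079) = 2536079 · (1 − 1/7) · (1 − 1/13) · (1 − 1/29) · (1 − 1/31)
       = 2536079 · 60480/81809 = 1874880.

1874880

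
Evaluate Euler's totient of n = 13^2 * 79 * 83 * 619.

616625568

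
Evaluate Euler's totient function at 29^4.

682892

φ(707281) = 707281 · (1 − 1/29)
       = 707281 · 28/29 = 682892.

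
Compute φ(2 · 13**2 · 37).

φ(2) = 2 − 1 = 1.
φ(13^2) = 13^1·(13−1) = 13·12 = 156.
φ(37) = 37 − 1 = 36.
Multiply: 1 · 156 · 36 = 5616.

5616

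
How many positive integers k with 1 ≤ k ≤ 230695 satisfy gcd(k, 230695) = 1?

169344

Prime factorization: 230695 = 5 × 29 × 37 × 43.
φ(5) = 5 − 1 = 4.
φ(29) = 29 − 1 = 28.
φ(37) = 37 − 1 = 36.
φ(43) = 43 − 1 = 42.
φ(230695) = 4 × 28 × 36 × 42 = 169344.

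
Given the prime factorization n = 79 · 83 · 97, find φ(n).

614016

φ(79) = 79 − 1 = 78.
φ(83) = 83 − 1 = 82.
φ(97) = 97 − 1 = 96.
Since φ is multiplicative, φ(636029) = 78 · 82 · 96 = 614016.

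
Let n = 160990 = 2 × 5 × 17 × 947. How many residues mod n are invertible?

60544

φ(2) = 2 − 1 = 1.
φ(5) = 5 − 1 = 4.
φ(17) = 17 − 1 = 16.
φ(947) = 947 − 1 = 946.
Multiply: 1 · 4 · 16 · 946 = 60544.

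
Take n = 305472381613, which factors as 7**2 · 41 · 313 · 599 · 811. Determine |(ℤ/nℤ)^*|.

φ(305472381613) = 305472381613 · (1 − 1/7) · (1 − 1/41) · (1 − 1/313) · (1 − 1/599) · (1 − 1/811)
       = 305472381613 · 36270374400/43638911659 = 253892620800.

253892620800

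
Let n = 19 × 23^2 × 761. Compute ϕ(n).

φ(7648811) = 7648811 · (1 − 1/19) · (1 − 1/23) · (1 − 1/761)
       = 7648811 · 300960/332557 = 6922080.

6922080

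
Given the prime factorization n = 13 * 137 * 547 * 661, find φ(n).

φ(13) = 13 − 1 = 12.
φ(137) = 137 − 1 = 136.
φ(547) = 547 − 1 = 546.
φ(661) = 661 − 1 = 660.
φ(643950827) = 12 × 136 × 546 × 660 = 588107520.

588107520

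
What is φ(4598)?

1980

Factor 4598: 4598 = 2 × 11^2 × 19.
φ(4598) = 4598 · (1 − 1/2) · (1 − 1/11) · (1 − 1/19)
       = 4598 · 180/418 = 1980.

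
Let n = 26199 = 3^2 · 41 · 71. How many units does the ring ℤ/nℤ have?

16800

φ(3^2) = 3^1·(3−1) = 3·2 = 6.
φ(41) = 41 − 1 = 40.
φ(71) = 71 − 1 = 70.
φ(26199) = 6 × 40 × 70 = 16800.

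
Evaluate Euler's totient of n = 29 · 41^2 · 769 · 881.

31034572800

φ(33026911261) = 33026911261 · (1 − 1/29) · (1 − 1/41) · (1 − 1/769) · (1 − 1/881)
       = 33026911261 · 756940800/805534421 = 31034572800.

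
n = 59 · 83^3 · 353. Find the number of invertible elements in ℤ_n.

φ(11908607849) = 11908607849 · (1 − 1/59) · (1 − 1/83) · (1 − 1/353)
       = 11908607849 · 1674112/1728641 = 11532957568.

11532957568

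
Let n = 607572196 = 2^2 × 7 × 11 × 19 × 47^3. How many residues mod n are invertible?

φ(607572196) = 607572196 · (1 − 1/2) · (1 − 1/7) · (1 − 1/11) · (1 − 1/19) · (1 − 1/47)
       = 607572196 · 49680/137522 = 219486240.

219486240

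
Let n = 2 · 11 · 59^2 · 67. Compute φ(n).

φ(5130994) = 5130994 · (1 − 1/2) · (1 − 1/11) · (1 − 1/59) · (1 − 1/67)
       = 5130994 · 38280/86966 = 2258520.

2258520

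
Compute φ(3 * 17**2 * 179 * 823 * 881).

70044395520

φ(3) = 3 − 1 = 2.
φ(17^2) = 17^1·(17−1) = 17·16 = 272.
φ(179) = 179 − 1 = 178.
φ(823) = 823 − 1 = 822.
φ(881) = 881 − 1 = 880.
Since φ is multiplicative, φ(112524702159) = 2 · 272 · 178 · 822 · 880 = 70044395520.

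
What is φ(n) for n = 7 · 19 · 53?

5616

φ(7) = 7 − 1 = 6.
φ(19) = 19 − 1 = 18.
φ(53) = 53 − 1 = 52.
Since φ is multiplicative, φ(7049) = 6 · 18 · 52 = 5616.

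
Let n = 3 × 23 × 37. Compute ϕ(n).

φ(3) = 3 − 1 = 2.
φ(23) = 23 − 1 = 22.
φ(37) = 37 − 1 = 36.
Since φ is multiplicative, φ(2553) = 2 · 22 · 36 = 1584.

1584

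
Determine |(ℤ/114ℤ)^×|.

Prime factorization: 114 = 2 × 3 × 19.
φ(2) = 2 − 1 = 1.
φ(3) = 3 − 1 = 2.
φ(19) = 19 − 1 = 18.
φ(114) = 1 × 2 × 18 = 36.

36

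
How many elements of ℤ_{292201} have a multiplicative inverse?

Prime factorization: 292201 = 7 * 13^3 * 19.
φ(7) = 7 − 1 = 6.
φ(13^3) = 13^3 − 13^2 = 2197 − 169 = 2028.
φ(19) = 19 − 1 = 18.
φ(292201) = 6 × 2028 × 18 = 219024.

219024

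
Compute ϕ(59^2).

3422

φ(3481) = 3481 · (1 − 1/59)
       = 3481 · 58/59 = 3422.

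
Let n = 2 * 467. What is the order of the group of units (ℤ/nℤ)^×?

466

φ(934) = 934 · (1 − 1/2) · (1 − 1/467)
       = 934 · 466/934 = 466.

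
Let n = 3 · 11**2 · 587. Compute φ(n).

128920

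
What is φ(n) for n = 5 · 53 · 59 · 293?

3522688

φ(5) = 5 − 1 = 4.
φ(53) = 53 − 1 = 52.
φ(59) = 59 − 1 = 58.
φ(293) = 293 − 1 = 292.
Multiply: 4 · 52 · 58 · 292 = 3522688.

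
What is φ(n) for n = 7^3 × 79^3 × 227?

32344806312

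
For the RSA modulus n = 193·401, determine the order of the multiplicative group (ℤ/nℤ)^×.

φ(193) = 193 − 1 = 192.
φ(401) = 401 − 1 = 400.
φ(77393) = 192 × 400 = 76800.

76800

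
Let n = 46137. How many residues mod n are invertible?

24336

46137 = 3 * 7 * 13^3.
φ(3) = 3 − 1 = 2.
φ(7) = 7 − 1 = 6.
φ(13^3) = 13^3 − 13^2 = 2197 − 169 = 2028.
φ(46137) = 2 × 6 × 2028 = 24336.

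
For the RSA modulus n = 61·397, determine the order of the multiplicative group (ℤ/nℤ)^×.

23760

φ(61) = 61 − 1 = 60.
φ(397) = 397 − 1 = 396.
Multiply: 60 · 396 = 23760.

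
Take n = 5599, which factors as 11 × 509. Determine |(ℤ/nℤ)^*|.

5080

φ(11) = 11 − 1 = 10.
φ(509) = 509 − 1 = 508.
Multiply: 10 · 508 = 5080.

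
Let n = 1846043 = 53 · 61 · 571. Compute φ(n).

φ(1846043) = 1846043 · (1 − 1/53) · (1 − 1/61) · (1 − 1/571)
       = 1846043 · 1778400/1846043 = 1778400.

1778400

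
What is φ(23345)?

14784

23345 = 5 × 7 × 23 × 29.
φ(5) = 5 − 1 = 4.
φ(7) = 7 − 1 = 6.
φ(23) = 23 − 1 = 22.
φ(29) = 29 − 1 = 28.
Since φ is multiplicative, φ(23345) = 4 · 6 · 22 · 28 = 14784.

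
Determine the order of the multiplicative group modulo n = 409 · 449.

φ(183641) = 183641 · (1 − 1/409) · (1 − 1/449)
       = 183641 · 182784/183641 = 182784.

182784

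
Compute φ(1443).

864

Prime factorization: 1443 = 3 · 13 · 37.
φ(3) = 3 − 1 = 2.
φ(13) = 13 − 1 = 12.
φ(37) = 37 − 1 = 36.
Multiply: 2 · 12 · 36 = 864.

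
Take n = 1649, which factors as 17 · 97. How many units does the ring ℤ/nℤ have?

φ(1649) = 1649 · (1 − 1/17) · (1 − 1/97)
       = 1649 · 1536/1649 = 1536.

1536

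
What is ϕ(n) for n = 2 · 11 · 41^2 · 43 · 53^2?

φ(4466944834) = 4466944834 · (1 − 1/2) · (1 − 1/11) · (1 − 1/41) · (1 − 1/43) · (1 − 1/53)
       = 4466944834 · 873600/2055658 = 1898332800.

1898332800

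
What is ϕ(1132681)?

958320

1132681 = 11^3 × 23 × 37.
φ(1132681) = 1132681 · (1 − 1/11) · (1 − 1/23) · (1 − 1/37)
       = 1132681 · 7920/9361 = 958320.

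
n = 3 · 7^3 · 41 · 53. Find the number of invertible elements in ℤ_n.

φ(3) = 3 − 1 = 2.
φ(7^3) = 7^2·(7−1) = 49·6 = 294.
φ(41) = 41 − 1 = 40.
φ(53) = 53 − 1 = 52.
Multiply: 2 · 294 · 40 · 52 = 1223040.

1223040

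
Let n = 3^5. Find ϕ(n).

162

φ(243) = 243 · (1 − 1/3)
       = 243 · 2/3 = 162.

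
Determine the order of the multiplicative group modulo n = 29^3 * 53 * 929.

φ(1200841193) = 1200841193 · (1 − 1/29) · (1 − 1/53) · (1 − 1/929)
       = 1200841193 · 1351168/1427873 = 1136332288.

1136332288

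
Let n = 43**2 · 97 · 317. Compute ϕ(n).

φ(56854901) = 56854901 · (1 − 1/43) · (1 − 1/97) · (1 − 1/317)
       = 56854901 · 1274112/1322207 = 54786816.

54786816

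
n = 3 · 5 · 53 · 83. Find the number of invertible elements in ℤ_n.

34112

φ(3) = 3 − 1 = 2.
φ(5) = 5 − 1 = 4.
φ(53) = 53 − 1 = 52.
φ(83) = 83 − 1 = 82.
φ(65985) = 2 × 4 × 52 × 82 = 34112.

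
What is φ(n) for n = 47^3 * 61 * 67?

402391440

φ(424324601) = 424324601 · (1 − 1/47) · (1 − 1/61) · (1 − 1/67)
       = 424324601 · 182160/192089 = 402391440.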